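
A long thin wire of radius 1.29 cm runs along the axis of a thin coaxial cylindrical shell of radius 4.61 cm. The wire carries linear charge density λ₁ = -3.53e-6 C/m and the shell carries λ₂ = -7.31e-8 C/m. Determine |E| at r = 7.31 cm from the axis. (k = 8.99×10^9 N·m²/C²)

E = 8.86×10^5 N/C

Choose a coaxial cylinder of radius r = 7.31 cm (arbitrary length L) as the Gaussian surface (r > 4.61 cm, enclosing both).
λ_enc = λ₁ + λ₂ = (-3.53×10^-6) + (-7.31e-8) = -3.603e-6 C/m.
Applying ∮E·dA = Q_enc/ε₀ with the end caps contributing no flux:
E = 2k|λ_enc|/r = 2(8.99×10^9)(3.603e-6)/(0.0731) = 8.86×10^5 N/C.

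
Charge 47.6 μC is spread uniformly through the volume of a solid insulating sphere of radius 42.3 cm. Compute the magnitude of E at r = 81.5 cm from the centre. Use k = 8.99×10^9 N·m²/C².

6.44×10^5 N/C

Take a concentric spherical Gaussian surface of radius r = 81.5 cm (r > R, so the entire charge is enclosed).
Q_enc = 47.6 μC = 4.76e-5 C.
Since E is radial and uniform over the Gaussian sphere, Φ = E·4πr² = Q_enc/ε₀.
E = k|Q_enc|/r² = (8.99×10^9)(4.76×10^-5)/(0.815)² = 6.44×10^5 N/C.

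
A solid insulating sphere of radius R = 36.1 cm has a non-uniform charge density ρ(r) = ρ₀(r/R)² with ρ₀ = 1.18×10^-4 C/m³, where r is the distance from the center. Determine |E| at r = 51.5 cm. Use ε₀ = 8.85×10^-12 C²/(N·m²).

Symmetry ⇒ E = E(r) r̂. Gaussian sphere of radius r = 51.5 cm (r > R, all charge enclosed).
Q_enc = 4π ∫₀^R ρ₀(r'/R)^2 r'² dr' = 4πρ₀R³/5 = 1.395×10^-5 C.
Gauss's law: E·4πr² = Q_enc/ε₀.
E = |Q_enc|/(4πε₀r²) = (1.395×10^-5)/(4π·8.85×10^-12·(0.515)²) = 4.73×10^5 N/C.

|E| ≈ 4.73e5 N/C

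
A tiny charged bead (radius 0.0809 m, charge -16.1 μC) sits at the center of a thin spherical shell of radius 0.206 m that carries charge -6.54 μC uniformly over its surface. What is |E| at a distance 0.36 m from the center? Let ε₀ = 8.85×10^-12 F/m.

E ≈ 1.57×10^6 N/C

Symmetry ⇒ E = E(r) r̂. Gaussian sphere of radius r = 0.36 m (r > 0.206 m, enclosing both).
Q_enc = (-16.1 μC) + (-6.54 μC) = -2.264×10^-5 C.
Applying ∮E·dA = Q_enc/ε₀ with Φ = E(4πr²):
E = |Q_enc|/(4πε₀r²) = (2.264e-5)/(4π·8.85×10^-12·(0.36)²) = 1.57×10^6 N/C.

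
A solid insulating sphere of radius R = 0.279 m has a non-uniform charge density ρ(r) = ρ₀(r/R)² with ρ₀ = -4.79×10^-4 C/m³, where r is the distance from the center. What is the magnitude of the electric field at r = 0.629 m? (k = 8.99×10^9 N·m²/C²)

|E| ≈ 5.94×10^5 V/m

Symmetry ⇒ E = E(r) r̂. Gaussian sphere of radius r = 0.629 m (r > R, all charge enclosed).
Q_enc = 4π ∫₀^R ρ₀(r'/R)^2 r'² dr' = 4πρ₀R³/5 = -2.614e-5 C.
Since E is radial and uniform over the Gaussian sphere, Φ = E·4πr² = Q_enc/ε₀.
E = k|Q_enc|/r² = (8.99×10^9)(2.614×10^-5)/(0.629)² = 5.94e5 N/C.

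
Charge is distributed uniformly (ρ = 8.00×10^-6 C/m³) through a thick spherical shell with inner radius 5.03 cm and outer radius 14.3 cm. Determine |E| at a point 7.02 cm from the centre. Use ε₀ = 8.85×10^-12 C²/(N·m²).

|E| ≈ 1.34e4 N/C

By spherical symmetry E is radial; choose a Gaussian sphere of radius r = 7.02 cm (within the shell material, 5.03 cm < r < 14.3 cm).
Enclosed charge is the volume from a to r: Q_enc = (4π/3)ρ(r³ − a³) = 7.328e-9 C.
Since E is radial and uniform over the Gaussian sphere, Φ = E·4πr² = Q_enc/ε₀.
E = |Q_enc|/(4πε₀r²) = (7.328e-9)/(4π·8.85×10^-12·(0.0702)²) = 1.34e4 N/C.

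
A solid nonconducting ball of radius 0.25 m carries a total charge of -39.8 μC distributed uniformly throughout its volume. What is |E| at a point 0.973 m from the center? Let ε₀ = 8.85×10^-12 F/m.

Use a concentric Gaussian sphere at r = 0.973 m (r > R, so the entire charge is enclosed).
Q_enc = -39.8 μC = -3.98×10^-5 C.
By Gauss's law, ∮E·dA = E·4πr² = Q_enc/ε₀.
E = |Q_enc|/(4πε₀r²) = (3.98×10^-5)/(4π·8.85×10^-12·(0.973)²) = 3.78×10^5 N/C.

3.78×10^5 N/C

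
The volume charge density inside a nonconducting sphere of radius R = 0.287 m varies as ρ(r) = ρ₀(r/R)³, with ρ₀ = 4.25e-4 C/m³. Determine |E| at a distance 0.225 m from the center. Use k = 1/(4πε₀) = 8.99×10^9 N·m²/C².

Use a concentric Gaussian sphere at r = 0.225 m (r < R).
Integrate the density: Q_enc = 4π ∫₀^r ρ₀(r'/R)^3 r'² dr' = 4πρ₀ r^6/(6·R³) = 4.885×10^-6 C.
Applying ∮E·dA = Q_enc/ε₀ with Φ = E(4πr²):
E = k|Q_enc|/r² = (8.99×10^9)(4.885×10^-6)/(0.225)² = 8.68×10^5 N/C.

8.68×10^5 V/m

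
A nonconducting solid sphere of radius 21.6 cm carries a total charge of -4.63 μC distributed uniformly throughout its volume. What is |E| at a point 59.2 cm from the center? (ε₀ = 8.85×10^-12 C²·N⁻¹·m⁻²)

|E| = 1.19×10^5 V/m

Use a concentric Gaussian sphere at r = 59.2 cm (r > R, so the entire charge is enclosed).
Q_enc = -4.63 μC = -4.63×10^-6 C.
Since E is radial and uniform over the Gaussian sphere, Φ = E·4πr² = Q_enc/ε₀.
E = |Q_enc|/(4πε₀r²) = (4.63e-6)/(4π·8.85×10^-12·(0.592)²) = 1.19×10^5 N/C.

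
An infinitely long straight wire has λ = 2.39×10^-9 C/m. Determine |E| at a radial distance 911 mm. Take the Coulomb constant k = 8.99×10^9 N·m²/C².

|E| ≈ 47.2 N/C

Coaxial Gaussian cylinder, radius r = 911 mm, length L.
Q_enc = λL, so λ_enc = 2.39e-9 C/m.
Gauss's law: E·2πrL = λ_enc L/ε₀.
E = 2k|λ_enc|/r = 2(8.99×10^9)(2.39e-9)/(0.911) = 47.2 N/C.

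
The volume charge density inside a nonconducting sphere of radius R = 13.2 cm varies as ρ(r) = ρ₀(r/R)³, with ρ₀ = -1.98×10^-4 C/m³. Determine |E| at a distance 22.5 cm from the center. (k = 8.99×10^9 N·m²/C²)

Take a concentric spherical Gaussian surface of radius r = 22.5 cm (r > R, all charge enclosed).
Q_enc = 4π ∫₀^R ρ₀(r'/R)^3 r'² dr' = 4πρ₀R³/6 = -9.538×10^-7 C.
By Gauss's law, ∮E·dA = E·4πr² = Q_enc/ε₀.
E = k|Q_enc|/r² = (8.99×10^9)(9.538e-7)/(0.225)² = 1.69×10^5 N/C.

E ≈ 1.69e5 N/C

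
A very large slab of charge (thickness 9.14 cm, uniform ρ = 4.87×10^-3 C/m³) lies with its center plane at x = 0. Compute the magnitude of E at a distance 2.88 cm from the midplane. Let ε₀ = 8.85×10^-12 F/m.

E = 1.58×10^7 N/C

By symmetry E is perpendicular to the slab. A Gaussian pillbox from −2.88 cm to +2.88 cm (face area A) lies entirely within the slab.
Q_enc = ρ·(2x)·A and flux = 2EA, so 2EA = 2ρxA/ε₀ ⇒ E = |ρ|x/ε₀.
E = (4.87×10^-3)(0.0288)/(8.85×10^-12) = 1.58×10^7 N/C.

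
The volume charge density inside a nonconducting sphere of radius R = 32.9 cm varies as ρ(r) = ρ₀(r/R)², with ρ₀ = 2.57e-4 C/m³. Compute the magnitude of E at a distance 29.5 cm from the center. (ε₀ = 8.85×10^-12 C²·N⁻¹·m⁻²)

By spherical symmetry E is radial; choose a Gaussian sphere of radius r = 29.5 cm (r < R).
Q_enc = ∫₀^r ρ(r')·4πr'² dr' = (4πρ₀/R²) ∫₀^r r'^4 dr' = 4πρ₀ r^5/(5·R²) = 1.333e-5 C.
Since E is radial and uniform over the Gaussian sphere, Φ = E·4πr² = Q_enc/ε₀.
E = |Q_enc|/(4πε₀r²) = (1.333×10^-5)/(4π·8.85×10^-12·(0.295)²) = 1.38×10^6 N/C.

E = 1.38×10^6 N/C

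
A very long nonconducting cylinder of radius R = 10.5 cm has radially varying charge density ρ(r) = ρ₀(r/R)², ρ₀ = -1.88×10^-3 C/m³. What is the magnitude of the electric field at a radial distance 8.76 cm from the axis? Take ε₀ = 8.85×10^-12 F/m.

|E| = 3.24×10^6 V/m

Take a coaxial cylindrical Gaussian surface of radius r = 8.76 cm and length L (r < R).
Integrating ρ over the cross-section to radius r: λ_enc = (2πρ₀/R²) ∫₀^r r'^3 dr' = 2πρ₀ r^4/(4·R²) = -1.577e-5 C/m.
Gauss's law: E·2πrL = λ_enc L/ε₀.
E = |λ_enc|/(2πε₀r) = (1.577×10^-5)/(2π·8.85×10^-12·0.0876) = 3.24×10^6 N/C.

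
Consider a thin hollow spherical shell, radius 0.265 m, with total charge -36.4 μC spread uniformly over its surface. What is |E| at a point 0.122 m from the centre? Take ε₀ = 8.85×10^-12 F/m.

|E| = 0 V/m

Use a concentric Gaussian sphere at r = 0.122 m (inside the shell, r < 0.265 m).
All the charge is outside the Gaussian surface: Q_enc = 0, hence E = 0 everywhere inside the shell.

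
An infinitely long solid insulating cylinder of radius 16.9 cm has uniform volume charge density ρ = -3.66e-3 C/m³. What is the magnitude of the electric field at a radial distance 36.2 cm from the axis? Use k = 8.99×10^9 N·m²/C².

Take a coaxial cylindrical Gaussian surface of radius r = 36.2 cm and length L (r > 16.9 cm, full cross-section enclosed).
λ_enc = ρ·πR² = (-3.66×10^-3)π(0.169)² = -3.284×10^-4 C/m.
Since E is radial and uniform over the curved surface, Φ = E·2πrL = Q_enc/ε₀ = λ_enc L/ε₀.
E = 2k|λ_enc|/r = 2(8.99×10^9)(3.284e-4)/(0.362) = 1.63×10^7 N/C.

1.63e7 N/C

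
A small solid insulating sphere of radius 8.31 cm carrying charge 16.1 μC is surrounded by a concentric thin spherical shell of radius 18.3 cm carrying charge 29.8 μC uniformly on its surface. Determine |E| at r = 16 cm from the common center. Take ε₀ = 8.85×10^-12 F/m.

|E| ≈ 5.66×10^6 N/C

Symmetry ⇒ E = E(r) r̂. Gaussian sphere of radius r = 16 cm (between the bodies, 8.31 cm < r < 18.3 cm).
Only the inner charge is enclosed; the outer shell contributes nothing inside itself. Q_enc = 16.1 μC = 1.61×10^-5 C.
Since E is radial and uniform over the Gaussian sphere, Φ = E·4πr² = Q_enc/ε₀.
E = |Q_enc|/(4πε₀r²) = (1.61×10^-5)/(4π·8.85×10^-12·(0.16)²) = 5.66e6 N/C.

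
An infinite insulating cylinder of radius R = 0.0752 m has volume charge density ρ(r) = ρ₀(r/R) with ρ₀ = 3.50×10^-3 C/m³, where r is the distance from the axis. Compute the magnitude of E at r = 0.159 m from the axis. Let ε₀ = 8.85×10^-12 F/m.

4.69e6 N/C

By cylindrical symmetry E is radial; use a coaxial Gaussian cylinder of radius 0.159 m and length L (r > R, full charge per length enclosed).
λ_enc = 2π ∫₀^R ρ₀(r'/R)^1 r' dr' = 2πρ₀R²/3 = 4.145e-5 C/m.
Gauss's law: E·2πrL = λ_enc L/ε₀.
E = |λ_enc|/(2πε₀r) = (4.145×10^-5)/(2π·8.85×10^-12·0.159) = 4.69e6 N/C.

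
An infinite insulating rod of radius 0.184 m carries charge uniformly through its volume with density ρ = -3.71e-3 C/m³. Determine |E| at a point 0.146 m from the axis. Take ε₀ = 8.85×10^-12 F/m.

Choose a coaxial cylinder of radius r = 0.146 m (arbitrary length L) as the Gaussian surface (r < R).
Charge inside radius r per length L is ρ·πr²·L, so λ_enc = ρπr² = -2.484e-4 C/m.
Gauss's law: E·2πrL = λ_enc L/ε₀.
E = |λ_enc|/(2πε₀r) = (2.484×10^-4)/(2π·8.85×10^-12·0.146) = 3.06×10^7 N/C.

|E| = 3.06×10^7 N/C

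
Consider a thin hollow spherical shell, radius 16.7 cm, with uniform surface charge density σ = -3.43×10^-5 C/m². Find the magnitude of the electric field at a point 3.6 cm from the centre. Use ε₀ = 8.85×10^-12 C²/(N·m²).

E = 0

Symmetry ⇒ E = E(r) r̂. Gaussian sphere of radius r = 3.6 cm (inside the shell, r < 16.7 cm).
No charge lies within this surface, so Q_enc = 0 and Gauss's law gives E·4πr² = 0 ⇒ E = 0.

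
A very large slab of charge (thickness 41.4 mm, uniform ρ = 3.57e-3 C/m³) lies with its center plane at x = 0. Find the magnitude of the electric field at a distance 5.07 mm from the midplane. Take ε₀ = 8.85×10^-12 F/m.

|E| = 2.05e6 N/C

By symmetry E is perpendicular to the slab. A Gaussian pillbox from −5.07 mm to +5.07 mm (face area A) lies entirely within the slab.
Q_enc = ρ·(2x)·A and flux = 2EA, so 2EA = 2ρxA/ε₀ ⇒ E = |ρ|x/ε₀.
E = (3.57×10^-3)(0.00507)/(8.85×10^-12) = 2.05×10^6 N/C.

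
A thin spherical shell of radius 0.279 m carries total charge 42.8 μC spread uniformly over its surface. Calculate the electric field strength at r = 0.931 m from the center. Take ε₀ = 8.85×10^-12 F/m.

Symmetry ⇒ E = E(r) r̂. Gaussian sphere of radius r = 0.931 m (r > 0.279 m).
The entire shell is enclosed: Q_enc = 4.28×10^-5 C.
By Gauss's law, ∮E·dA = E·4πr² = Q_enc/ε₀.
E = |Q_enc|/(4πε₀r²) = (4.28e-5)/(4π·8.85×10^-12·(0.931)²) = 4.44e5 N/C.

4.44×10^5 N/C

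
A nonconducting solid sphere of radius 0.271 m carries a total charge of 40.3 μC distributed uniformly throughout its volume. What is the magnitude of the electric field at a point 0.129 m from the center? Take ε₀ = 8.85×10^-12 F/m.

2.35×10^6 N/C

Take a concentric spherical Gaussian surface of radius r = 0.129 m (r < R).
For a uniform sphere the enclosed fraction is (r/R)³, so Q_enc = (40.3 μC)(0.129/0.271)³ = 4.347e-6 C.
Since E is radial and uniform over the Gaussian sphere, Φ = E·4πr² = Q_enc/ε₀.
E = |Q_enc|/(4πε₀r²) = (4.347×10^-6)/(4π·8.85×10^-12·(0.129)²) = 2.35e6 N/C.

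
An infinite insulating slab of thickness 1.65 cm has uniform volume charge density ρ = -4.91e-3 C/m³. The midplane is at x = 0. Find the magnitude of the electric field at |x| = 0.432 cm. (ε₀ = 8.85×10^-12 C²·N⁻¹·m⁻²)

E ≈ 2.40×10^6 N/C

By symmetry E is perpendicular to the slab. A Gaussian pillbox from −0.432 cm to +0.432 cm (face area A) lies entirely within the slab.
Q_enc = ρ·(2x)·A and flux = 2EA, so 2EA = 2ρxA/ε₀ ⇒ E = |ρ|x/ε₀.
E = (4.91×10^-3)(0.00432)/(8.85×10^-12) = 2.40×10^6 N/C.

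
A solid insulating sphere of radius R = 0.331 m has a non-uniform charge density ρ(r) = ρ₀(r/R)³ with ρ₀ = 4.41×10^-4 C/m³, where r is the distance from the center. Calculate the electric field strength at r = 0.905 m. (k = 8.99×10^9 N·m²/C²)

3.68×10^5 N/C

Use a concentric Gaussian sphere at r = 0.905 m (r > R, all charge enclosed).
Q_enc = 4π ∫₀^R ρ₀(r'/R)^3 r'² dr' = 4πρ₀R³/6 = 3.35×10^-5 C.
Gauss's law: E·4πr² = Q_enc/ε₀.
E = k|Q_enc|/r² = (8.99×10^9)(3.35×10^-5)/(0.905)² = 3.68×10^5 N/C.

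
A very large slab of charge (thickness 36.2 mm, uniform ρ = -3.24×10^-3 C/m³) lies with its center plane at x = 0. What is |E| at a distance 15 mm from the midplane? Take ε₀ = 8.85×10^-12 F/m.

By symmetry E is perpendicular to the slab. A Gaussian pillbox from −15 mm to +15 mm (face area A) lies entirely within the slab.
Q_enc = ρ·(2x)·A and flux = 2EA, so 2EA = 2ρxA/ε₀ ⇒ E = |ρ|x/ε₀.
E = (3.24×10^-3)(0.015)/(8.85×10^-12) = 5.49×10^6 N/C.

5.49e6 V/m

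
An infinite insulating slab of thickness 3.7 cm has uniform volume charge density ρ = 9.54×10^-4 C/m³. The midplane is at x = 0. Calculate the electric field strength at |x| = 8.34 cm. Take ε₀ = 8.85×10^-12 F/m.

The point |x| = 8.34 cm lies outside the slab (half-thickness 0.0185 m). A symmetric pillbox spanning the full slab encloses Q_enc = ρ·d·A.
Flux = 2EA ⇒ E = |ρ|d/(2ε₀), independent of distance outside.
E = (9.54e-4)(0.037)/(2·8.85×10^-12) = 1.99e6 N/C.

|E| = 1.99×10^6 N/C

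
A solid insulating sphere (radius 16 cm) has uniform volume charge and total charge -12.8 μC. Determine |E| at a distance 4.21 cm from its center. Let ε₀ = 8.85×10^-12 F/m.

Take a concentric spherical Gaussian surface of radius r = 4.21 cm (r < R).
Only the charge within r is enclosed: Q_enc = Q·(r/R)³ = (-12.8 μC)·(4.21 cm/16 cm)³ = -2.332×10^-7 C.
Gauss's law: E·4πr² = Q_enc/ε₀.
E = |Q_enc|/(4πε₀r²) = (2.332e-7)/(4π·8.85×10^-12·(0.0421)²) = 1.18e6 N/C.

1.18×10^6 N/C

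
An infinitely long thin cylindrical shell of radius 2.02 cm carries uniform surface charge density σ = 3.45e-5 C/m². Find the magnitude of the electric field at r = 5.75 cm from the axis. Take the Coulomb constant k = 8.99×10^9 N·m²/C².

|E| = 1.37×10^6 N/C

By cylindrical symmetry E is radial; use a coaxial Gaussian cylinder of radius 5.75 cm and length L (r > 2.02 cm).
The whole shell is enclosed: λ_enc = σ·2πR = (3.45×10^-5)·2π·(0.0202) = 4.379×10^-6 C/m.
By Gauss's law (flux through the curved wall only), E·2πrL = λ_enc L/ε₀.
E = 2k|λ_enc|/r = 2(8.99×10^9)(4.379e-6)/(0.0575) = 1.37×10^6 N/C.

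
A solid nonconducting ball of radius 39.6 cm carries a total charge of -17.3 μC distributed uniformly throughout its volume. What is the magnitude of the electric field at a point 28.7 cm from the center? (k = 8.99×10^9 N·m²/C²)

Use a concentric Gaussian sphere at r = 28.7 cm (r < R).
For a uniform sphere the enclosed fraction is (r/R)³, so Q_enc = (-17.3 μC)(0.287/0.396)³ = -6.586×10^-6 C.
By Gauss's law, ∮E·dA = E·4πr² = Q_enc/ε₀.
E = k|Q_enc|/r² = (8.99×10^9)(6.586×10^-6)/(0.287)² = 7.19e5 N/C.

E ≈ 7.19e5 V/m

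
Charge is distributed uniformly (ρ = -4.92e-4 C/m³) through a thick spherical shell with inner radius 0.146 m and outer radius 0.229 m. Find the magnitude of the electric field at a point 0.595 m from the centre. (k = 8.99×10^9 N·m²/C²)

Symmetry ⇒ E = E(r) r̂. Gaussian sphere of radius r = 0.595 m (r > 0.229 m, enclosing the whole shell).
Q_enc = ρ·(4π/3)(b³ − a³) = (-4.92e-4)·(4π/3)·((0.229)³ − (0.146)³) = -1.834×10^-5 C.
Applying ∮E·dA = Q_enc/ε₀ with Φ = E(4πr²):
E = k|Q_enc|/r² = (8.99×10^9)(1.834×10^-5)/(0.595)² = 4.66×10^5 N/C.

E ≈ 4.66×10^5 N/C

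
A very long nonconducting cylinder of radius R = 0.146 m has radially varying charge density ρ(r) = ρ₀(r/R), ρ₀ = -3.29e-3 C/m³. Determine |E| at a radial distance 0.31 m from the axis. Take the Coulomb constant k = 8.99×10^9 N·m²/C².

|E| = 8.52e6 N/C

Coaxial Gaussian cylinder, radius r = 0.31 m, length L (r > R, full charge per length enclosed).
λ_enc = 2π ∫₀^R ρ₀(r'/R)^1 r' dr' = 2πρ₀R²/3 = -1.469×10^-4 C/m.
By Gauss's law (flux through the curved wall only), E·2πrL = λ_enc L/ε₀.
E = 2k|λ_enc|/r = 2(8.99×10^9)(1.469×10^-4)/(0.31) = 8.52×10^6 N/C.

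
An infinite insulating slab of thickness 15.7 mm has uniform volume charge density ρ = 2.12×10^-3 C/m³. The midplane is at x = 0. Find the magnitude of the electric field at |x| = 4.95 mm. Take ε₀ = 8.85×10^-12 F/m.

By symmetry E is perpendicular to the slab. A Gaussian pillbox from −4.95 mm to +4.95 mm (face area A) lies entirely within the slab.
Q_enc = ρ·(2x)·A and flux = 2EA, so 2EA = 2ρxA/ε₀ ⇒ E = |ρ|x/ε₀.
E = (2.12e-3)(0.00495)/(8.85×10^-12) = 1.19×10^6 N/C.

E ≈ 1.19e6 N/C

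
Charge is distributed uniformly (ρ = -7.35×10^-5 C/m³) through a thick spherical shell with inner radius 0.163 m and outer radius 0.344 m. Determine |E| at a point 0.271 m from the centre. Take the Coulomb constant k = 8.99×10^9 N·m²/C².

Symmetry ⇒ E = E(r) r̂. Gaussian sphere of radius r = 0.271 m (within the shell material, 0.163 m < r < 0.344 m).
Only the shell between 0.163 m and r is enclosed: Q_enc = ρ·(4π/3)(r³ − a³) = (-7.35×10^-5)·(4π/3)·((0.271)³ − (0.163)³) = -4.794×10^-6 C.
By Gauss's law, ∮E·dA = E·4πr² = Q_enc/ε₀.
E = k|Q_enc|/r² = (8.99×10^9)(4.794×10^-6)/(0.271)² = 5.87e5 N/C.

E = 5.87e5 N/C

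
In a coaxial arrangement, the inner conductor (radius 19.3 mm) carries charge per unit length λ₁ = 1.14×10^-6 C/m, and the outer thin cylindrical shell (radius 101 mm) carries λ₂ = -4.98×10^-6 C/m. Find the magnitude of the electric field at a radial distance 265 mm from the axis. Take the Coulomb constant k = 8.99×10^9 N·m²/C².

Choose a coaxial cylinder of radius r = 265 mm (arbitrary length L) as the Gaussian surface (r > 101 mm, enclosing both).
λ_enc = λ₁ + λ₂ = (1.14e-6) + (-4.98×10^-6) = -3.84×10^-6 C/m.
By Gauss's law (flux through the curved wall only), E·2πrL = λ_enc L/ε₀.
E = 2k|λ_enc|/r = 2(8.99×10^9)(3.84×10^-6)/(0.265) = 2.61×10^5 N/C.

E = 2.61×10^5 V/m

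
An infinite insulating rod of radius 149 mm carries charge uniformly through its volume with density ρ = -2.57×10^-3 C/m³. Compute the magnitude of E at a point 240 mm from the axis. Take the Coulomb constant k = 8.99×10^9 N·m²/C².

Coaxial Gaussian cylinder, radius r = 240 mm, length L (r > 149 mm, full cross-section enclosed).
λ_enc = ρ·πR² = (-2.57×10^-3)π(0.149)² = -1.792×10^-4 C/m.
By Gauss's law (flux through the curved wall only), E·2πrL = λ_enc L/ε₀.
E = 2k|λ_enc|/r = 2(8.99×10^9)(1.792×10^-4)/(0.24) = 1.34e7 N/C.

1.34×10^7 N/C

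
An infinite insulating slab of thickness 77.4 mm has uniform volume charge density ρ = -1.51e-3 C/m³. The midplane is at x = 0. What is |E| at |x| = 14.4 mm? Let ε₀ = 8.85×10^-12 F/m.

By symmetry E is perpendicular to the slab. A Gaussian pillbox from −14.4 mm to +14.4 mm (face area A) lies entirely within the slab.
Q_enc = ρ·(2x)·A and flux = 2EA, so 2EA = 2ρxA/ε₀ ⇒ E = |ρ|x/ε₀.
E = (1.51×10^-3)(0.0144)/(8.85×10^-12) = 2.46×10^6 N/C.

E ≈ 2.46e6 V/m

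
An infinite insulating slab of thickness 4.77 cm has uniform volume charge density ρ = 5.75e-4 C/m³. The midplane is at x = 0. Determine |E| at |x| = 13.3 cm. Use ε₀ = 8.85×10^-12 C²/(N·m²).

1.55×10^6 N/C

The point |x| = 13.3 cm lies outside the slab (half-thickness 0.02385 m). A symmetric pillbox spanning the full slab encloses Q_enc = ρ·d·A.
Flux = 2EA ⇒ E = |ρ|d/(2ε₀), independent of distance outside.
E = (5.75×10^-4)(0.0477)/(2·8.85×10^-12) = 1.55e6 N/C.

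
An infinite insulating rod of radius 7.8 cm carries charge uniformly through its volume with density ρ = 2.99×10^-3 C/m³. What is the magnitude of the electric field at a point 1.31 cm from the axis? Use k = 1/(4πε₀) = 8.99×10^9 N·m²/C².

Coaxial Gaussian cylinder, radius r = 1.31 cm, length L (r < R).
Enclosed charge per unit length: λ_enc = ρ·πr² = (2.99×10^-3)π(0.0131)² = 1.612×10^-6 C/m.
By Gauss's law (flux through the curved wall only), E·2πrL = λ_enc L/ε₀.
E = 2k|λ_enc|/r = 2(8.99×10^9)(1.612e-6)/(0.0131) = 2.21e6 N/C.

E = 2.21×10^6 N/C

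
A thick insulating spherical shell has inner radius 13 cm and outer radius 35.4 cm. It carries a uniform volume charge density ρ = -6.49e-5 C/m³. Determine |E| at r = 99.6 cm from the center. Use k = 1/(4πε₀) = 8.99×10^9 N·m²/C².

Take a concentric spherical Gaussian surface of radius r = 99.6 cm (r > 35.4 cm, enclosing the whole shell).
Q_enc = ρ·(4π/3)(b³ − a³) = (-6.49×10^-5)·(4π/3)·((0.354)³ − (0.13)³) = -1.146×10^-5 C.
By Gauss's law, ∮E·dA = E·4πr² = Q_enc/ε₀.
E = k|Q_enc|/r² = (8.99×10^9)(1.146×10^-5)/(0.996)² = 1.04e5 N/C.

1.04×10^5 V/m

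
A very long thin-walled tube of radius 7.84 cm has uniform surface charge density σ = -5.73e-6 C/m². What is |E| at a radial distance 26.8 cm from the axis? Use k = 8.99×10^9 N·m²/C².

1.89×10^5 N/C

By cylindrical symmetry E is radial; use a coaxial Gaussian cylinder of radius 26.8 cm and length L (r > 7.84 cm).
The whole shell is enclosed: λ_enc = σ·2πR = (-5.73e-6)·2π·(0.0784) = -2.823×10^-6 C/m.
Gauss's law: E·2πrL = λ_enc L/ε₀.
E = 2k|λ_enc|/r = 2(8.99×10^9)(2.823×10^-6)/(0.268) = 1.89×10^5 N/C.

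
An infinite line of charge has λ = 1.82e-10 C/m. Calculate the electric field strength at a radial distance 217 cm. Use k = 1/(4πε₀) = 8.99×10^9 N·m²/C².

1.51 N/C

Choose a coaxial cylinder of radius r = 217 cm (arbitrary length L) as the Gaussian surface.
Q_enc = λL, so λ_enc = 1.82×10^-10 C/m.
Applying ∮E·dA = Q_enc/ε₀ with the end caps contributing no flux:
E = 2k|λ_enc|/r = 2(8.99×10^9)(1.82×10^-10)/(2.17) = 1.51 N/C.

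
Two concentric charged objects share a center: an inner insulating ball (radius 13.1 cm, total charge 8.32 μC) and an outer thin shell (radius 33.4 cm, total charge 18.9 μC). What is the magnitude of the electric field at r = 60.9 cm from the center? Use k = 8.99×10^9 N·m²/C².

6.60×10^5 N/C

Take a concentric spherical Gaussian surface of radius r = 60.9 cm (r > 33.4 cm, enclosing both).
Q_enc = (8.32 μC) + (18.9 μC) = 2.722×10^-5 C.
Applying ∮E·dA = Q_enc/ε₀ with Φ = E(4πr²):
E = k|Q_enc|/r² = (8.99×10^9)(2.722×10^-5)/(0.609)² = 6.60×10^5 N/C.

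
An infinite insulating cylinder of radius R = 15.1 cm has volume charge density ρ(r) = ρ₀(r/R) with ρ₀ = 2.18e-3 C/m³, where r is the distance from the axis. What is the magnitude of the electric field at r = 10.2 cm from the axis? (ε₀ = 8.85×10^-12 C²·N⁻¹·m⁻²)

By cylindrical symmetry E is radial; use a coaxial Gaussian cylinder of radius 10.2 cm and length L (r < R).
Integrating ρ over the cross-section to radius r: λ_enc = (2πρ₀/R) ∫₀^r r'^2 dr' = 2πρ₀ r^3/(3·R) = 3.209×10^-5 C/m.
By Gauss's law (flux through the curved wall only), E·2πrL = λ_enc L/ε₀.
E = |λ_enc|/(2πε₀r) = (3.209×10^-5)/(2π·8.85×10^-12·0.102) = 5.66×10^6 N/C.

5.66e6 N/C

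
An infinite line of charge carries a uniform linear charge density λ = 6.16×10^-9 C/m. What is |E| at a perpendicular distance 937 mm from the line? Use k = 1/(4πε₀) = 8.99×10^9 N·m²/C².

|E| = 118 N/C

Choose a coaxial cylinder of radius r = 937 mm (arbitrary length L) as the Gaussian surface.
Q_enc = λL, so λ_enc = 6.16×10^-9 C/m.
Gauss's law: E·2πrL = λ_enc L/ε₀.
E = 2k|λ_enc|/r = 2(8.99×10^9)(6.16e-9)/(0.937) = 118 N/C.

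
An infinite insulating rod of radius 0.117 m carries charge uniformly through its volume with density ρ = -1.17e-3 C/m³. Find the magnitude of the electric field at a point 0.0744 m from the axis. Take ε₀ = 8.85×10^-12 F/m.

4.92×10^6 N/C

By cylindrical symmetry E is radial; use a coaxial Gaussian cylinder of radius 0.0744 m and length L (r < R).
Charge inside radius r per length L is ρ·πr²·L, so λ_enc = ρπr² = -2.035e-5 C/m.
Applying ∮E·dA = Q_enc/ε₀ with the end caps contributing no flux:
E = |λ_enc|/(2πε₀r) = (2.035×10^-5)/(2π·8.85×10^-12·0.0744) = 4.92×10^6 N/C.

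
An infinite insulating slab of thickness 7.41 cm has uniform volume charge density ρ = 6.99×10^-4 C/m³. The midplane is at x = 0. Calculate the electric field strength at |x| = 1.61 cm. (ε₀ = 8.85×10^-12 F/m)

E ≈ 1.27e6 V/m

By symmetry E is perpendicular to the slab. A Gaussian pillbox from −1.61 cm to +1.61 cm (face area A) lies entirely within the slab.
Q_enc = ρ·(2x)·A and flux = 2EA, so 2EA = 2ρxA/ε₀ ⇒ E = |ρ|x/ε₀.
E = (6.99×10^-4)(0.0161)/(8.85×10^-12) = 1.27×10^6 N/C.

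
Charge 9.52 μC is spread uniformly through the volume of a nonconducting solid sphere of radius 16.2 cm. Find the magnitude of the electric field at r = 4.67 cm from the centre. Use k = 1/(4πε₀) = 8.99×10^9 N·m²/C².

9.40×10^5 N/C

Symmetry ⇒ E = E(r) r̂. Gaussian sphere of radius r = 4.67 cm (r < R).
For a uniform sphere the enclosed fraction is (r/R)³, so Q_enc = (9.52 μC)(0.0467/0.162)³ = 2.281×10^-7 C.
Applying ∮E·dA = Q_enc/ε₀ with Φ = E(4πr²):
E = k|Q_enc|/r² = (8.99×10^9)(2.281×10^-7)/(0.0467)² = 9.40×10^5 N/C.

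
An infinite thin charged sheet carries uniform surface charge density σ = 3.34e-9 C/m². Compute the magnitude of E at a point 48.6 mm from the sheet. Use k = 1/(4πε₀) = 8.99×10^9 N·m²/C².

E ≈ 189 N/C

Choose a cylindrical pillbox piercing the sheet, end faces (area A) parallel to it.
Only the two end caps contribute flux: Φ = 2EA. With Q_enc = σA, Gauss's law gives E = |σ|/(2ε₀).
E = 2πk|σ| = 2π(8.99×10^9)(3.34×10^-9) = 189 N/C.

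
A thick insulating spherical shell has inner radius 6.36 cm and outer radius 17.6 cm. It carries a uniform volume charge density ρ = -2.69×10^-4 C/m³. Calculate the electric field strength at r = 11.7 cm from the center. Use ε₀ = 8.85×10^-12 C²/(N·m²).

By spherical symmetry E is radial; choose a Gaussian sphere of radius r = 11.7 cm (within the shell material, 6.36 cm < r < 17.6 cm).
Enclosed charge is the volume from a to r: Q_enc = (4π/3)ρ(r³ − a³) = -1.515×10^-6 C.
Gauss's law: E·4πr² = Q_enc/ε₀.
E = |Q_enc|/(4πε₀r²) = (1.515×10^-6)/(4π·8.85×10^-12·(0.117)²) = 9.95×10^5 N/C.

E ≈ 9.95×10^5 N/C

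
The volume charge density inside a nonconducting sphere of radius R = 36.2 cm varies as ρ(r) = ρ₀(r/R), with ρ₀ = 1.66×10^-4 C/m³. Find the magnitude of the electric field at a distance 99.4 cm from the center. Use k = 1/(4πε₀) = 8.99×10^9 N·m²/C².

Symmetry ⇒ E = E(r) r̂. Gaussian sphere of radius r = 99.4 cm (r > R, all charge enclosed).
Q_enc = 4π ∫₀^R ρ₀(r'/R)^1 r'² dr' = 4πρ₀R³/4 = 2.474×10^-5 C.
Applying ∮E·dA = Q_enc/ε₀ with Φ = E(4πr²):
E = k|Q_enc|/r² = (8.99×10^9)(2.474×10^-5)/(0.994)² = 2.25e5 N/C.

|E| = 2.25×10^5 N/C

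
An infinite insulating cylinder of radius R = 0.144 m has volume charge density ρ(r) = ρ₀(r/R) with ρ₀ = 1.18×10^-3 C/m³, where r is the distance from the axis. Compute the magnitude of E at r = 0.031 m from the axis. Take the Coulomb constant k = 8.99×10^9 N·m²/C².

By cylindrical symmetry E is radial; use a coaxial Gaussian cylinder of radius 0.031 m and length L (r < R).
Integrating ρ over the cross-section to radius r: λ_enc = (2πρ₀/R) ∫₀^r r'^2 dr' = 2πρ₀ r^3/(3·R) = 5.113×10^-7 C/m.
Applying ∮E·dA = Q_enc/ε₀ with the end caps contributing no flux:
E = 2k|λ_enc|/r = 2(8.99×10^9)(5.113×10^-7)/(0.031) = 2.97e5 N/C.

2.97×10^5 N/C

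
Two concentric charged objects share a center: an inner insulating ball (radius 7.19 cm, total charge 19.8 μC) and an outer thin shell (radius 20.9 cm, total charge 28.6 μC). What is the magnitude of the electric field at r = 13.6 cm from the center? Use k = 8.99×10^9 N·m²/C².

|E| = 9.62×10^6 N/C

Symmetry ⇒ E = E(r) r̂. Gaussian sphere of radius r = 13.6 cm (between the bodies, 7.19 cm < r < 20.9 cm).
The shell at 20.9 cm lies outside the Gaussian surface, so Q_enc = 19.8 μC = 1.98e-5 C.
Applying ∮E·dA = Q_enc/ε₀ with Φ = E(4πr²):
E = k|Q_enc|/r² = (8.99×10^9)(1.98×10^-5)/(0.136)² = 9.62×10^6 N/C.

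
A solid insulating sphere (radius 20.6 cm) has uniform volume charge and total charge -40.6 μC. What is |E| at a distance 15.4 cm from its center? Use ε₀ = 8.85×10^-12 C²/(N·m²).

Take a concentric spherical Gaussian surface of radius r = 15.4 cm (r < R).
For a uniform sphere the enclosed fraction is (r/R)³, so Q_enc = (-40.6 μC)(0.154/0.206)³ = -1.696×10^-5 C.
Gauss's law: E·4πr² = Q_enc/ε₀.
E = |Q_enc|/(4πε₀r²) = (1.696×10^-5)/(4π·8.85×10^-12·(0.154)²) = 6.43×10^6 N/C.

|E| = 6.43×10^6 N/C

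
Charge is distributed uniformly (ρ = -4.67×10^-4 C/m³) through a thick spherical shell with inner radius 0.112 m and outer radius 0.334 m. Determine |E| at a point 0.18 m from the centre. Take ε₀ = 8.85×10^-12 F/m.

By spherical symmetry E is radial; choose a Gaussian sphere of radius r = 0.18 m (within the shell material, 0.112 m < r < 0.334 m).
Only the shell between 0.112 m and r is enclosed: Q_enc = ρ·(4π/3)(r³ − a³) = (-4.67e-4)·(4π/3)·((0.18)³ − (0.112)³) = -8.66×10^-6 C.
Gauss's law: E·4πr² = Q_enc/ε₀.
E = |Q_enc|/(4πε₀r²) = (8.66e-6)/(4π·8.85×10^-12·(0.18)²) = 2.40×10^6 N/C.

E ≈ 2.40e6 V/m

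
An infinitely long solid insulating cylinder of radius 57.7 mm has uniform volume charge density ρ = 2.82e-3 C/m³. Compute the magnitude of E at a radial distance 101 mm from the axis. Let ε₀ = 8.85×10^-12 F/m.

Coaxial Gaussian cylinder, radius r = 101 mm, length L (r > 57.7 mm, full cross-section enclosed).
λ_enc = ρ·πR² = (2.82×10^-3)π(0.0577)² = 2.95e-5 C/m.
Since E is radial and uniform over the curved surface, Φ = E·2πrL = Q_enc/ε₀ = λ_enc L/ε₀.
E = |λ_enc|/(2πε₀r) = (2.95e-5)/(2π·8.85×10^-12·0.101) = 5.25×10^6 N/C.

|E| ≈ 5.25×10^6 N/C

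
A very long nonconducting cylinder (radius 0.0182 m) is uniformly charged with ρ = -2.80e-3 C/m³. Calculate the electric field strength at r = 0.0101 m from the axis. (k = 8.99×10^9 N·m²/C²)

Take a coaxial cylindrical Gaussian surface of radius r = 0.0101 m and length L (r < R).
Enclosed charge per unit length: λ_enc = ρ·πr² = (-2.80×10^-3)π(0.0101)² = -8.973×10^-7 C/m.
Gauss's law: E·2πrL = λ_enc L/ε₀.
E = 2k|λ_enc|/r = 2(8.99×10^9)(8.973×10^-7)/(0.0101) = 1.60e6 N/C.

E ≈ 1.60×10^6 V/m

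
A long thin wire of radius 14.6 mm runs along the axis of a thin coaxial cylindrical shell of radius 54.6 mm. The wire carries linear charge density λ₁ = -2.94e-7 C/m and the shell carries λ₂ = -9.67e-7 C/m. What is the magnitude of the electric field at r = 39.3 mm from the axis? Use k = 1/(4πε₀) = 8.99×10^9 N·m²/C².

Take a coaxial cylindrical Gaussian surface of radius r = 39.3 mm and length L (between the conductors, 14.6 mm < r < 54.6 mm).
The shell at 54.6 mm lies outside the Gaussian surface, so λ_enc = λ₁ = -2.94×10^-7 C/m.
Since E is radial and uniform over the curved surface, Φ = E·2πrL = Q_enc/ε₀ = λ_enc L/ε₀.
E = 2k|λ_enc|/r = 2(8.99×10^9)(2.94×10^-7)/(0.0393) = 1.35×10^5 N/C.

E = 1.35e5 N/C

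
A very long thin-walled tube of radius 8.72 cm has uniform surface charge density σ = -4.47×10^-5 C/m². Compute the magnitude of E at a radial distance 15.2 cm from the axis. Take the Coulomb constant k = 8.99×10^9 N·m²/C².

By cylindrical symmetry E is radial; use a coaxial Gaussian cylinder of radius 15.2 cm and length L (r > 8.72 cm).
The whole shell is enclosed: λ_enc = σ·2πR = (-4.47e-5)·2π·(0.0872) = -2.449e-5 C/m.
Gauss's law: E·2πrL = λ_enc L/ε₀.
E = 2k|λ_enc|/r = 2(8.99×10^9)(2.449×10^-5)/(0.152) = 2.90×10^6 N/C.

|E| = 2.90×10^6 N/C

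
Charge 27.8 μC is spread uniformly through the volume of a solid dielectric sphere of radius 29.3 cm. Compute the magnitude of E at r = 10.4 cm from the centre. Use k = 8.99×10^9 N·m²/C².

Use a concentric Gaussian sphere at r = 10.4 cm (r < R).
For a uniform sphere the enclosed fraction is (r/R)³, so Q_enc = (27.8 μC)(0.104/0.293)³ = 1.243×10^-6 C.
By Gauss's law, ∮E·dA = E·4πr² = Q_enc/ε₀.
E = k|Q_enc|/r² = (8.99×10^9)(1.243×10^-6)/(0.104)² = 1.03×10^6 N/C.

1.03e6 N/C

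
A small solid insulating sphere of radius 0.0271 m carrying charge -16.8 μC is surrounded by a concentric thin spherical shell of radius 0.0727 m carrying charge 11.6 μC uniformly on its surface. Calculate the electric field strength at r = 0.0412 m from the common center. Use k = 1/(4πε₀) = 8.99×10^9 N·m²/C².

E = 8.90e7 V/m

By spherical symmetry E is radial; choose a Gaussian sphere of radius r = 0.0412 m (between the bodies, 0.0271 m < r < 0.0727 m).
The shell at 0.0727 m lies outside the Gaussian surface, so Q_enc = -16.8 μC = -1.68×10^-5 C.
Applying ∮E·dA = Q_enc/ε₀ with Φ = E(4πr²):
E = k|Q_enc|/r² = (8.99×10^9)(1.68×10^-5)/(0.0412)² = 8.90×10^7 N/C.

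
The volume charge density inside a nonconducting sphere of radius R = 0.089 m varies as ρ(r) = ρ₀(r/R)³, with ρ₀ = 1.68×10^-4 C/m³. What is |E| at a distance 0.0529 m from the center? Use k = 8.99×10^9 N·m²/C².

3.51×10^4 V/m

Take a concentric spherical Gaussian surface of radius r = 0.0529 m (r < R).
Q_enc = ∫₀^r ρ(r')·4πr'² dr' = (4πρ₀/R³) ∫₀^r r'^5 dr' = 4πρ₀ r^6/(6·R³) = 1.094×10^-8 C.
Applying ∮E·dA = Q_enc/ε₀ with Φ = E(4πr²):
E = k|Q_enc|/r² = (8.99×10^9)(1.094e-8)/(0.0529)² = 3.51×10^4 N/C.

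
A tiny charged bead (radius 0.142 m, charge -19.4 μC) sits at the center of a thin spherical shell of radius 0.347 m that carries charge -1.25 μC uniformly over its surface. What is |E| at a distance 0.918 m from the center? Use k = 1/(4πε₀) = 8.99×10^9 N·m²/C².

|E| ≈ 2.20e5 N/C

By spherical symmetry E is radial; choose a Gaussian sphere of radius r = 0.918 m (r > 0.347 m, enclosing both).
Q_enc = (-19.4 μC) + (-1.25 μC) = -2.065×10^-5 C.
Since E is radial and uniform over the Gaussian sphere, Φ = E·4πr² = Q_enc/ε₀.
E = k|Q_enc|/r² = (8.99×10^9)(2.065×10^-5)/(0.918)² = 2.20×10^5 N/C.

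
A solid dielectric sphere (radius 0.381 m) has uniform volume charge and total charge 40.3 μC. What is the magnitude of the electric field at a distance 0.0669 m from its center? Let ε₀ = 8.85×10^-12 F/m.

Symmetry ⇒ E = E(r) r̂. Gaussian sphere of radius r = 0.0669 m (r < R).
For a uniform sphere the enclosed fraction is (r/R)³, so Q_enc = (40.3 μC)(0.0669/0.381)³ = 2.182e-7 C.
Applying ∮E·dA = Q_enc/ε₀ with Φ = E(4πr²):
E = |Q_enc|/(4πε₀r²) = (2.182×10^-7)/(4π·8.85×10^-12·(0.0669)²) = 4.38×10^5 N/C.

E = 4.38e5 V/m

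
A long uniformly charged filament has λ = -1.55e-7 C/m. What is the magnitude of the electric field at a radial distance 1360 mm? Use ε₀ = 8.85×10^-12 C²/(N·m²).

|E| = 2.05×10^3 N/C

Choose a coaxial cylinder of radius r = 1360 mm (arbitrary length L) as the Gaussian surface.
Q_enc = λL, so λ_enc = -1.55e-7 C/m.
Applying ∮E·dA = Q_enc/ε₀ with the end caps contributing no flux:
E = |λ_enc|/(2πε₀r) = (1.55×10^-7)/(2π·8.85×10^-12·1.36) = 2.05×10^3 N/C.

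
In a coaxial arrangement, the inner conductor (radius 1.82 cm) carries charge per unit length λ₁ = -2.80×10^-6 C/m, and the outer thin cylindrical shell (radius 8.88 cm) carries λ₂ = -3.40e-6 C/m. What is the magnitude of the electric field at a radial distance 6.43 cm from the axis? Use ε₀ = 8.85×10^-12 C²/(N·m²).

By cylindrical symmetry E is radial; use a coaxial Gaussian cylinder of radius 6.43 cm and length L (between the conductors, 1.82 cm < r < 8.88 cm).
Only the inner wire is enclosed; the outer shell contributes nothing inside itself. λ_enc = λ₁ = -2.80×10^-6 C/m.
Gauss's law: E·2πrL = λ_enc L/ε₀.
E = |λ_enc|/(2πε₀r) = (2.80×10^-6)/(2π·8.85×10^-12·0.0643) = 7.83×10^5 N/C.

E = 7.83×10^5 N/C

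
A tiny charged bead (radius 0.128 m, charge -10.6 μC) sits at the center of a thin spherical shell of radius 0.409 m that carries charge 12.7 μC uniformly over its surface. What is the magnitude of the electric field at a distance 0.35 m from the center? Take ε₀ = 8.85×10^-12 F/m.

E ≈ 7.78×10^5 V/m

By spherical symmetry E is radial; choose a Gaussian sphere of radius r = 0.35 m (between the bodies, 0.128 m < r < 0.409 m).
The shell at 0.409 m lies outside the Gaussian surface, so Q_enc = -10.6 μC = -1.06×10^-5 C.
By Gauss's law, ∮E·dA = E·4πr² = Q_enc/ε₀.
E = |Q_enc|/(4πε₀r²) = (1.06×10^-5)/(4π·8.85×10^-12·(0.35)²) = 7.78×10^5 N/C.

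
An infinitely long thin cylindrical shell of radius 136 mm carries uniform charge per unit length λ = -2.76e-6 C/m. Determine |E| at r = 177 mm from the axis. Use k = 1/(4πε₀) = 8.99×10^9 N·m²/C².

|E| ≈ 2.80×10^5 N/C

Choose a coaxial cylinder of radius r = 177 mm (arbitrary length L) as the Gaussian surface (r > 136 mm).
The full line charge is enclosed: λ_enc = -2.76e-6 C/m.
Since E is radial and uniform over the curved surface, Φ = E·2πrL = Q_enc/ε₀ = λ_enc L/ε₀.
E = 2k|λ_enc|/r = 2(8.99×10^9)(2.76×10^-6)/(0.177) = 2.80e5 N/C.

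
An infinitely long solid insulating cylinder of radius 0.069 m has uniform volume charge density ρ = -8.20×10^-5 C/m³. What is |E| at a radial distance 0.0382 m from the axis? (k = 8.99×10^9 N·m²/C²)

By cylindrical symmetry E is radial; use a coaxial Gaussian cylinder of radius 0.0382 m and length L (r < R).
Enclosed charge per unit length: λ_enc = ρ·πr² = (-8.20×10^-5)π(0.0382)² = -3.759e-7 C/m.
Since E is radial and uniform over the curved surface, Φ = E·2πrL = Q_enc/ε₀ = λ_enc L/ε₀.
E = 2k|λ_enc|/r = 2(8.99×10^9)(3.759×10^-7)/(0.0382) = 1.77e5 N/C.

|E| = 1.77×10^5 N/C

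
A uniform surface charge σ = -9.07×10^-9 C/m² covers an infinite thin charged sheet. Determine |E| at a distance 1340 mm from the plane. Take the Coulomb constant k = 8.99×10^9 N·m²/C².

By planar symmetry E is perpendicular to the sheet and uniform; use a Gaussian pillbox with flat faces of area A on each side of the sheet.
Flux Φ = 2EA and Q_enc = σA, so 2EA = σA/ε₀ ⇒ E = |σ|/(2ε₀), independent of distance.
E = 2πk|σ| = 2π(8.99×10^9)(9.07e-9) = 512 N/C.

E = 512 N/C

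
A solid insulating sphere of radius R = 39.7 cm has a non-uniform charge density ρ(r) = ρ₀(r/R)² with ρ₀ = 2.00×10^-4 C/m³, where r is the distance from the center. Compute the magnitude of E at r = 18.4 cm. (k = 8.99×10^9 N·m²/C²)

|E| = 1.79×10^5 N/C

Use a concentric Gaussian sphere at r = 18.4 cm (r < R).
Integrate the density: Q_enc = 4π ∫₀^r ρ₀(r'/R)^2 r'² dr' = 4πρ₀ r^5/(5·R²) = 6.726e-7 C.
Gauss's law: E·4πr² = Q_enc/ε₀.
E = k|Q_enc|/r² = (8.99×10^9)(6.726×10^-7)/(0.184)² = 1.79×10^5 N/C.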